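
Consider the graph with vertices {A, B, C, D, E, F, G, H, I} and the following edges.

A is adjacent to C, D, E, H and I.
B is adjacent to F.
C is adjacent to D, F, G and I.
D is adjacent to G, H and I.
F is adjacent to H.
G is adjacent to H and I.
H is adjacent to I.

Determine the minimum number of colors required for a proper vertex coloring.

D, G, H, I are pairwise adjacent (a clique of size 4), so at least 4 colors are needed.
One proper 4-coloring: A=yellow, B=red, C=red, D=blue, E=red, F=blue, G=yellow, H=red, I=green. Every edge joins two different colors.

4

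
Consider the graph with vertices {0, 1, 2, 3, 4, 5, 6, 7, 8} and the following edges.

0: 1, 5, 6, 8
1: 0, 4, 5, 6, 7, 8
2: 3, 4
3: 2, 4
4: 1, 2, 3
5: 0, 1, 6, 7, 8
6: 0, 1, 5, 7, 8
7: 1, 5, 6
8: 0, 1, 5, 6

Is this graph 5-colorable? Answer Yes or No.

Yes

The chromatic number is 5. 0, 1, 5, 6, 8 are mutually adjacent (a clique of size 5), so at least 5 colors are needed.
A valid assignment using 5 colors: 0=d, 1=a, 2=c, 3=a, 4=b, 5=b, 6=c, 7=d, 8=e.
That is already a proper 5-coloring.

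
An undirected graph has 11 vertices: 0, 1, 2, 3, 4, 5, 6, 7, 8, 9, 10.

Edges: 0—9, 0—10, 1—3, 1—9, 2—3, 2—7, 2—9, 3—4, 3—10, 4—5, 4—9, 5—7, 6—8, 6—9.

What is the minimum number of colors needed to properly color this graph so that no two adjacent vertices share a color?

The cycle 5-4-9-2-7-5 has odd length 5, so it cannot be 2-colored; at least 3 colors are needed.
3 colors suffice: color red → {3, 7, 8, 9}; color blue → {0, 1, 2, 4, 6}; color green → {5, 10}. Each edge has distinct colors on its endpoints.

3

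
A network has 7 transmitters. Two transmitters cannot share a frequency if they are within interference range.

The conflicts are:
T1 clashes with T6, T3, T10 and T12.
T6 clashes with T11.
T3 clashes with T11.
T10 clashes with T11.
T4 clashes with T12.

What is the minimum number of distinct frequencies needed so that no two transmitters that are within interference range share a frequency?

T1 and T12 conflict, so at least 2 frequencies are needed.
2 frequencies suffice: frequency 1 → {T1, T4, T11}; frequency 2 → {T6, T3, T10, T12}. Each listed conflict is separated.

2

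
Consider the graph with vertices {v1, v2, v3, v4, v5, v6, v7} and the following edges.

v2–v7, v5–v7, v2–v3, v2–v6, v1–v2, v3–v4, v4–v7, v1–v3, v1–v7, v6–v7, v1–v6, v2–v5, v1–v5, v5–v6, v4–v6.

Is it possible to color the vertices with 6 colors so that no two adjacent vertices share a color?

Yes

The chromatic number is 5. v1, v2, v5, v6, v7 form a clique, so at least 5 colors are needed.
One proper 5-coloring: v1=3, v2=2, v3=1, v4=2, v5=5, v6=4, v7=1.
Since 6 ≥ 5, a proper 6-coloring certainly exists.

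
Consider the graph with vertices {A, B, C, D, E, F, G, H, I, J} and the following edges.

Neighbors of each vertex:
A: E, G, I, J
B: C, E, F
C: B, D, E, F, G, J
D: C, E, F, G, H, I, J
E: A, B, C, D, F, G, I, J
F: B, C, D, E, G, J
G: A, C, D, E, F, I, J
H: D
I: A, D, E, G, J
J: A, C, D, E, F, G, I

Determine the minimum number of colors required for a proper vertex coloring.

6

C, D, E, F, G, J are pairwise adjacent (a clique of size 6), so at least 6 colors are needed.
6 colors suffice: A=2, B=2, C=5, D=2, E=1, F=6, G=4, H=1, I=5, J=3. Each edge has distinct colors on its endpoints.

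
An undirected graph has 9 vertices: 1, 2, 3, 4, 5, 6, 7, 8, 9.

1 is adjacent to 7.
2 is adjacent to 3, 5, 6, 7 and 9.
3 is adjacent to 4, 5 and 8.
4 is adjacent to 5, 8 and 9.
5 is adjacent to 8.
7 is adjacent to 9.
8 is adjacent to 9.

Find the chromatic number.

3, 4, 5, 8 form a clique, so at least 4 colors are needed.
One proper 4-coloring: 1=a, 2=a, 3=b, 4=a, 5=d, 6=b, 7=c, 8=c, 9=b. Each edge has distinct colors on its endpoints.

4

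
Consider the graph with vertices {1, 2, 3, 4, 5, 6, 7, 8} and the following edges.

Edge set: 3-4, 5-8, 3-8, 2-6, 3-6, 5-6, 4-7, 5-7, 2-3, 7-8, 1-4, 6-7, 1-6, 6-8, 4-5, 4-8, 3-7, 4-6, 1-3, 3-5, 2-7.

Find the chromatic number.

3, 4, 5, 6, 7, 8 form a clique, so at least 6 colors are needed.
One proper 6-coloring: 1=c, 2=d, 3=a, 4=d, 5=f, 6=b, 7=c, 8=e. Every edge joins two different colors.

6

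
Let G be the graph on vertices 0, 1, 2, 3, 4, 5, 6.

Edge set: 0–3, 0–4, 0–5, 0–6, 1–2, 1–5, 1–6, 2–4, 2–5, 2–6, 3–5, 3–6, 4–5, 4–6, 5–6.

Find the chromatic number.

4

0, 3, 5, 6 are pairwise adjacent (a clique of size 4), so at least 4 colors are needed.
A valid assignment using 4 colors: 0=green, 1=yellow, 2=green, 3=yellow, 4=yellow, 5=blue, 6=red. Every edge joins two different colors.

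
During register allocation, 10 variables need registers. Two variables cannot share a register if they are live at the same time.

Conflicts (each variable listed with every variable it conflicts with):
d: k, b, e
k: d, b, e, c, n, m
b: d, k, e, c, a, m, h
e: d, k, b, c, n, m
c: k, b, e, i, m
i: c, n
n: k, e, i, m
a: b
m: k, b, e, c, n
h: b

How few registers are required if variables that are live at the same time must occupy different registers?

k, b, e, c, m all conflict with each other, so at least 5 registers are needed.
5 registers suffice: register 1 → {b, n}; register 2 → {k, i, a, h}; register 3 → {e}; register 4 → {d, m}; register 5 → {c}. No two conflicting variables share a register.

5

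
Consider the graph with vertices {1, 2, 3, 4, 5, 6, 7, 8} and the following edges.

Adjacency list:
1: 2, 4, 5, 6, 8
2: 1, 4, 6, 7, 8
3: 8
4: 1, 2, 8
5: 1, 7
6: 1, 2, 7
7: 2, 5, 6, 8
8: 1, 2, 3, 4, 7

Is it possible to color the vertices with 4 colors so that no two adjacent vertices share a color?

Yes

The chromatic number is 4. 1, 2, 4, 8 are pairwise adjacent (a clique of size 4), so at least 4 colors are needed.
4 colors suffice: color a → {5, 6, 8}; color b → {1, 3, 7}; color c → {2}; color d → {4}.
That is already a proper 4-coloring.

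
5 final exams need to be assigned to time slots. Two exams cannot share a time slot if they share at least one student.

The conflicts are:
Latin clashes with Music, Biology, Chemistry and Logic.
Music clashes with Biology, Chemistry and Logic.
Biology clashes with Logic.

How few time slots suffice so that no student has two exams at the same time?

Latin, Music, Biology, Logic pairwise conflict, so at least 4 time slots are needed.
A valid assignment using 4 time slots: Latin=2, Music=1, Biology=3, Chemistry=3, Logic=4. No two conflicting exams share a time slot.

4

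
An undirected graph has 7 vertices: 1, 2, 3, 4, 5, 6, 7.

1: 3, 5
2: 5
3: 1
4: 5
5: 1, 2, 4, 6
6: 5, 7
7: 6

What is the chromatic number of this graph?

2

5 and 6 are adjacent, so at least 2 colors are needed.
2 colors suffice: color a → {3, 5, 7}; color b → {1, 2, 4, 6}. No two adjacent vertices share a color.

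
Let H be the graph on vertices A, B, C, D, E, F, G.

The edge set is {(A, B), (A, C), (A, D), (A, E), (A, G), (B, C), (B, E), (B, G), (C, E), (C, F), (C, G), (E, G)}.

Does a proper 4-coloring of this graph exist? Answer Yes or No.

A, B, C, E, G are pairwise adjacent (a clique of size 5), so at least 5 colors are needed.
So 4 colors are not enough.

No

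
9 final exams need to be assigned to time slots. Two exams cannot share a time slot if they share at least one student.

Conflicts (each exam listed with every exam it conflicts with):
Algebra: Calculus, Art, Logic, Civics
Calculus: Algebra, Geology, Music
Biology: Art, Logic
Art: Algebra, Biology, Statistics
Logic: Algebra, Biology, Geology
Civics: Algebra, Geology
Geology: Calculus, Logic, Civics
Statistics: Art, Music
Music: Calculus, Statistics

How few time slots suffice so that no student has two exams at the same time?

The cycle Statistics-Art-Algebra-Calculus-Music-Statistics has odd length 5, so it cannot be 2-colored; at least 3 time slots are needed.
A valid assignment using 3 time slots: Algebra=1, Calculus=2, Biology=1, Art=2, Logic=2, Civics=2, Geology=1, Statistics=3, Music=1. No two conflicting exams share a time slot.

3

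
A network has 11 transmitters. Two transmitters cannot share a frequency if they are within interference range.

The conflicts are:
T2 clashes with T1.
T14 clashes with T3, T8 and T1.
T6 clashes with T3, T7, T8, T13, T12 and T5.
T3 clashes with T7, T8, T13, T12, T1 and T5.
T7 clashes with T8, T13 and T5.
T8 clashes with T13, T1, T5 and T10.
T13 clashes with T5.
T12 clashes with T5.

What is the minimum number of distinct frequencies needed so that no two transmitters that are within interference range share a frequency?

T6, T3, T7, T8, T13, T5 pairwise conflict, so at least 6 frequencies are needed.
6 frequencies suffice: frequency 1 → {T2, T3, T10}; frequency 2 → {T8, T12}; frequency 3 → {T1, T5}; frequency 4 → {T14, T6}; frequency 5 → {T13}; frequency 6 → {T7}. No two conflicting transmitters share a frequency.

6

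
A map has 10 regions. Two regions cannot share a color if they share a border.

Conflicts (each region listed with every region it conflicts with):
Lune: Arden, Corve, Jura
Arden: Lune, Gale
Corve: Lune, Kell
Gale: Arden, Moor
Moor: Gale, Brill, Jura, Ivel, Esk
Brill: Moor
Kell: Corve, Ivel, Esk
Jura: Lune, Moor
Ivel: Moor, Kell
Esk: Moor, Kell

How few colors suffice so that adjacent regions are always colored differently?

The cycle Jura-Moor-Gale-Arden-Lune-Jura has odd length 5, so it cannot be 2-colored; at least 3 colors are needed.
3 colors suffice: color 1 → {Lune, Moor, Kell}; color 2 → {Corve, Gale, Brill, Jura, Ivel, Esk}; color 3 → {Arden}. No two conflicting regions share a color.

3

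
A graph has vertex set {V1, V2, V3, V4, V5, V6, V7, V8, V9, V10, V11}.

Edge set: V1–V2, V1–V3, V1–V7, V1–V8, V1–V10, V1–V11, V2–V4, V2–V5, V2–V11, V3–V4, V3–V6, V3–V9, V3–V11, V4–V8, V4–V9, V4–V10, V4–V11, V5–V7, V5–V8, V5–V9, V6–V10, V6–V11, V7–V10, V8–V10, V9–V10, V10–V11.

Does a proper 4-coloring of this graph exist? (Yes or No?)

The chromatic number is 3. V3, V4, V9 are mutually adjacent, so at least 3 colors are needed.
3 colors suffice: color 1 → {V2, V3, V10}; color 2 → {V1, V4, V5, V6}; color 3 → {V7, V8, V9, V11}.
Since 4 ≥ 3, a proper 4-coloring certainly exists.

Yes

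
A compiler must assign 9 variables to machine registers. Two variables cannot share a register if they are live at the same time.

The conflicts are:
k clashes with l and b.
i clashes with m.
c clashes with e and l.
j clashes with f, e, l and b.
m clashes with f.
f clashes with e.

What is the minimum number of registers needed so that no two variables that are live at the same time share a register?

j, f, e pairwise conflict, so at least 3 registers are needed.
3 registers suffice: register 1 → {k, c, j, m}; register 2 → {i, f, l, b}; register 3 → {e}. No two conflicting variables share a register.

3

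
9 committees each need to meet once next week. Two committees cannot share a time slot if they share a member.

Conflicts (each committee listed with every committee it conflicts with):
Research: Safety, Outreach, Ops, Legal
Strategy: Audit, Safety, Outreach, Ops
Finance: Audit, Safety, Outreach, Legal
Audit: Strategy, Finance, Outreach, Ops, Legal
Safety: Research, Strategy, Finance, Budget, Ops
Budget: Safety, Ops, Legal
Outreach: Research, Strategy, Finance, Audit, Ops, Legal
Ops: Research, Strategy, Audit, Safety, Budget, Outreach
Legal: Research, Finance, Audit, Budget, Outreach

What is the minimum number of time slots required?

Finance, Audit, Outreach, Legal all conflict with each other, so at least 4 time slots are needed.
4 time slots suffice: time slot 1 → {Ops, Legal}; time slot 2 → {Safety, Outreach}; time slot 3 → {Research, Audit, Budget}; time slot 4 → {Strategy, Finance}. No two conflicting committees share a time slot.

4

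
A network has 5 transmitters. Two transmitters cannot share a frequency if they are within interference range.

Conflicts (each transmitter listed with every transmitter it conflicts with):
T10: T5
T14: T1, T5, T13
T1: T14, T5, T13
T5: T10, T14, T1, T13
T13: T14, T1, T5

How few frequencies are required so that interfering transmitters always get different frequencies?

4

T14, T1, T5, T13 pairwise conflict, so at least 4 frequencies are needed.
4 frequencies suffice: frequency 1 → {T5}; frequency 2 → {T10, T13}; frequency 3 → {T14}; frequency 4 → {T1}. No two conflicting transmitters share a frequency.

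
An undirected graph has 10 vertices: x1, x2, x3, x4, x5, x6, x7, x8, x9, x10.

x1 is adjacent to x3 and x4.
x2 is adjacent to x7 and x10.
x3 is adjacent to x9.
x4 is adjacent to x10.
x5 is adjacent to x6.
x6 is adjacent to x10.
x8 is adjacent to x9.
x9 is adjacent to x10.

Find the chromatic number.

3

The cycle x9-x3-x1-x4-x10-x9 has odd length 5, so it cannot be 2-colored; at least 3 colors are needed.
3 colors suffice: x1=1, x2=2, x3=3, x4=2, x5=1, x6=2, x7=1, x8=1, x9=2, x10=1. Every edge joins two different colors.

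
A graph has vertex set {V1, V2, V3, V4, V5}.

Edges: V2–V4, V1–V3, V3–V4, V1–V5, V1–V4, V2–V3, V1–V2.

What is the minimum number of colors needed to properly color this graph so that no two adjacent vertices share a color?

V1, V2, V3, V4 form a clique, so at least 4 colors are needed.
4 colors suffice: color R → {V1}; color B → {V3, V5}; color G → {V2}; color Y → {V4}. Each edge has distinct colors on its endpoints.

4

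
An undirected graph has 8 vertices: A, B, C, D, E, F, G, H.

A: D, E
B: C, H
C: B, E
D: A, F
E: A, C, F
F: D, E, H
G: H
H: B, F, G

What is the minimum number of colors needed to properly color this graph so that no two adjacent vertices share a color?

The cycle H-B-C-E-F-H has odd length 5, so it cannot be 2-colored; at least 3 colors are needed.
3 colors suffice: color 1 → {A, C, F, G}; color 2 → {D, E, H}; color 3 → {B}. Every edge joins two different colors.

3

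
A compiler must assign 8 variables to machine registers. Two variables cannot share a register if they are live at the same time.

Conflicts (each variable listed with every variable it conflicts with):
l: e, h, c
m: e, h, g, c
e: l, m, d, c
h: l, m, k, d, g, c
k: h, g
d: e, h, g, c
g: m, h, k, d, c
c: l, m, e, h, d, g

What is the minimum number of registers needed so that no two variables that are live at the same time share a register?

4

h, d, g, c are mutually in conflict, so at least 4 registers are needed.
4 registers suffice: register 1 → {e, h}; register 2 → {k, c}; register 3 → {l, g}; register 4 → {m, d}. Each listed conflict is separated.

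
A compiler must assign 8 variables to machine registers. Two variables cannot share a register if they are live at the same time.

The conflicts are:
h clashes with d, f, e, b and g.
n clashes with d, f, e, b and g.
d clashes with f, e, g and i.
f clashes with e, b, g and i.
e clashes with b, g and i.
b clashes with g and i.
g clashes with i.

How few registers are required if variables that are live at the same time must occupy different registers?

h, f, e, b, g are mutually in conflict, so at least 5 registers are needed.
5 registers suffice: register 1 → {f}; register 2 → {g}; register 3 → {e}; register 4 → {d, b}; register 5 → {h, n, i}. Every pair that conflicts lands in different registers.

5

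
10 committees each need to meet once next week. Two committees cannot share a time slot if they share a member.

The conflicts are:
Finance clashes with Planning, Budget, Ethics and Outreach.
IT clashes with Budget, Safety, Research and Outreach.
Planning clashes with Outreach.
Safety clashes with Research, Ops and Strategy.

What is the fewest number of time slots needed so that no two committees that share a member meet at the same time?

Finance, Planning, Outreach pairwise conflict, so at least 3 time slots are needed.
A valid assignment using 3 time slots: Finance=1, IT=2, Planning=2, Budget=3, Ethics=2, Safety=1, Research=3, Ops=2, Outreach=3, Strategy=2. Every pair that conflicts lands in different time slots.

3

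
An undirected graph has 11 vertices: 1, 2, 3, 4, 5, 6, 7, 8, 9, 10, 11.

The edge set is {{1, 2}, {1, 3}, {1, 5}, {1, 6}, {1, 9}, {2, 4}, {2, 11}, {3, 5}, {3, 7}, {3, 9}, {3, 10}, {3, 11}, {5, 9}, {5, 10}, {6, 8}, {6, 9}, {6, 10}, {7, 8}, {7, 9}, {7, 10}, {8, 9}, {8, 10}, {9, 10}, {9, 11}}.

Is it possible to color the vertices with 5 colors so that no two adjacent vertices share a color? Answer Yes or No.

Yes

The chromatic number is 4. 3, 7, 9, 10 are mutually adjacent (a clique of size 4), so at least 4 colors are needed.
4 colors suffice: color red → {2, 9}; color blue → {3, 4, 8}; color green → {1, 10, 11}; color yellow → {5, 6, 7}.
Since 5 ≥ 4, a proper 5-coloring certainly exists.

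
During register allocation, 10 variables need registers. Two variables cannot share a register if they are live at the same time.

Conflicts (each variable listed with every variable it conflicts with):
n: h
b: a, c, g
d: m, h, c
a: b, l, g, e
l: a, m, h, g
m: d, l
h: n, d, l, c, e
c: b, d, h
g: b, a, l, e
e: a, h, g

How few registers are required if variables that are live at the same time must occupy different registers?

3

a, g, e are mutually in conflict, so at least 3 registers are needed.
3 registers suffice: n=2, b=3, d=3, a=1, l=3, m=1, h=1, c=2, g=2, e=3. Each listed conflict is separated.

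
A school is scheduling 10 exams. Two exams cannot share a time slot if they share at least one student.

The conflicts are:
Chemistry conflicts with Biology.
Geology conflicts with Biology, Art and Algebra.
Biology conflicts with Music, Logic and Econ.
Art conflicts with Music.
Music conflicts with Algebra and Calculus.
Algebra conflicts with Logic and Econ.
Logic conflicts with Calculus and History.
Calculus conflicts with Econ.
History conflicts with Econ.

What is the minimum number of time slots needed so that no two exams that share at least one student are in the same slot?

2

Algebra and Logic conflict, so at least 2 time slots are needed.
Using 2 time slots: Chemistry=2, Geology=2, Biology=1, Art=1, Music=2, Algebra=1, Logic=2, Calculus=1, History=1, Econ=2. Each listed conflict is separated.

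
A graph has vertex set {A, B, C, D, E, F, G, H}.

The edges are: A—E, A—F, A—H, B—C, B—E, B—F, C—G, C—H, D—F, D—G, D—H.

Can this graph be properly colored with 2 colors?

No

The cycle A-E-B-C-H-A has odd length 5, so it cannot be 2-colored; at least 3 colors are needed.
So 2 colors are not enough.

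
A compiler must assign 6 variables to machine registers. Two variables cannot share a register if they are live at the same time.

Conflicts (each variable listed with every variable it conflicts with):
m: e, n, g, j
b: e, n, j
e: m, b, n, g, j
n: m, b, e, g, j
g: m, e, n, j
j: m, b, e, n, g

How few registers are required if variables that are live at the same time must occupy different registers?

m, e, n, g, j all conflict with each other, so at least 5 registers are needed.
A valid assignment using 5 registers: m=4, b=4, e=3, n=1, g=5, j=2. Each listed conflict is separated.

5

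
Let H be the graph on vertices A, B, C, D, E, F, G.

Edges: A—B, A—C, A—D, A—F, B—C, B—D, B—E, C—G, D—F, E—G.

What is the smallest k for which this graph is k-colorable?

3

A, B, D form a triangle, so at least 3 colors are needed.
3 colors suffice: color red → {B, F, G}; color blue → {A, E}; color green → {C, D}. Every edge joins two different colors.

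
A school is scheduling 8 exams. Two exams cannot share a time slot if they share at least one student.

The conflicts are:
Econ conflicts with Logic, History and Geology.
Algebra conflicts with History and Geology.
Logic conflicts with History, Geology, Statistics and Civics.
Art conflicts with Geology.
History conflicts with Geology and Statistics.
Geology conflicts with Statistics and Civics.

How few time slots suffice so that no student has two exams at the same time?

Logic, History, Geology, Statistics pairwise conflict, so at least 4 time slots are needed.
4 time slots suffice: time slot 1 → {Geology}; time slot 2 → {Algebra, Logic, Art}; time slot 3 → {History, Civics}; time slot 4 → {Econ, Statistics}. No two conflicting exams share a time slot.

4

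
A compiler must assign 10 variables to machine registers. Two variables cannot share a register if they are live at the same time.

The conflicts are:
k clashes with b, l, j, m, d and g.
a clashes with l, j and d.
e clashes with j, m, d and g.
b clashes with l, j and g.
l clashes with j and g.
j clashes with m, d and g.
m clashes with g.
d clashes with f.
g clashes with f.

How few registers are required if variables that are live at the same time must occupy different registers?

5

k, b, l, j, g are mutually in conflict, so at least 5 registers are needed.
5 registers suffice: register 1 → {j, f}; register 2 → {d, g}; register 3 → {k, a, e}; register 4 → {l, m}; register 5 → {b}. Each listed conflict is separated.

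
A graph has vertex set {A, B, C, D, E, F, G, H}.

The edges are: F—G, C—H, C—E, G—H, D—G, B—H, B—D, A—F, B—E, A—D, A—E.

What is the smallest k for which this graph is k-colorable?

C and E are adjacent, so at least 2 colors are needed.
2 colors suffice: color 1 → {A, B, C, G}; color 2 → {D, E, F, H}. Every edge joins two different colors.

2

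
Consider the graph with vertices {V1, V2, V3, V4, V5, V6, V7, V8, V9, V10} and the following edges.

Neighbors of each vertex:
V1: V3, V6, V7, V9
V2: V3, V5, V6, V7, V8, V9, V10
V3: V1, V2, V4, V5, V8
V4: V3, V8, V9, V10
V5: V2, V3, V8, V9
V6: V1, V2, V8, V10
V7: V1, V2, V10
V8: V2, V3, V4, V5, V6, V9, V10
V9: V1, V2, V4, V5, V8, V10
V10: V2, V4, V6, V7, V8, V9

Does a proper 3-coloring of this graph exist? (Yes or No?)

V2, V5, V8, V9 form a clique, so at least 4 colors are needed.
So 3 colors are not enough.

No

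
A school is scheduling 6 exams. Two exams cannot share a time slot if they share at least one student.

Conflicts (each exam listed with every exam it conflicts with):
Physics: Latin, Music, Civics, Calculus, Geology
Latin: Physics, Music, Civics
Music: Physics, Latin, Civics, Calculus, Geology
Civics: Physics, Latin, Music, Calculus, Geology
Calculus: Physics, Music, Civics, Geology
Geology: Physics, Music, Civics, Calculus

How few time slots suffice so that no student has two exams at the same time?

5

Physics, Music, Civics, Calculus, Geology all conflict with each other, so at least 5 time slots are needed.
5 time slots suffice: Physics=2, Latin=4, Music=3, Civics=1, Calculus=5, Geology=4. No two conflicting exams share a time slot.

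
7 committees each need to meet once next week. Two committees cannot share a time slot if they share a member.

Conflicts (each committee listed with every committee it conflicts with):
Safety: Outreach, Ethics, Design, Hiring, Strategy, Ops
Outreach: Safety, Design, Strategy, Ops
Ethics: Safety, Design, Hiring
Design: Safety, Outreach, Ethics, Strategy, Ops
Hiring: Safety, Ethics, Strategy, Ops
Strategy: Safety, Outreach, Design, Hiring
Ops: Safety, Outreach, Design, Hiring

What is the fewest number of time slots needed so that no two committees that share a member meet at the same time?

4

Safety, Outreach, Design, Ops are mutually in conflict, so at least 4 time slots are needed.
4 time slots suffice: time slot 1 → {Safety}; time slot 2 → {Design, Hiring}; time slot 3 → {Ethics, Strategy, Ops}; time slot 4 → {Outreach}. Every pair that conflicts lands in different time slots.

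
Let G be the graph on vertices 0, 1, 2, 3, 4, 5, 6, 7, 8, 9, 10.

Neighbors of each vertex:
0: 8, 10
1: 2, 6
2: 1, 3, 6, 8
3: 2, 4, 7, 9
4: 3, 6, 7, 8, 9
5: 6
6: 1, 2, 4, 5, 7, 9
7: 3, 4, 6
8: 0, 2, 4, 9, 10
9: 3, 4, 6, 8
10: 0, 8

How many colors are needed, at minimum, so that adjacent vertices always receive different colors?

1, 2, 6 are mutually adjacent, so at least 3 colors are needed.
A valid assignment using 3 colors: 0=b, 1=c, 2=b, 3=a, 4=b, 5=b, 6=a, 7=c, 8=a, 9=c, 10=c. No two adjacent vertices share a color.

3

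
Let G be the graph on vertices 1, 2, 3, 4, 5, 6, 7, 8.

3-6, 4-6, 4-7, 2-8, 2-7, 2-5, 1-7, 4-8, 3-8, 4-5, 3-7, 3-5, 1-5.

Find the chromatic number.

4 and 7 are adjacent, so at least 2 colors are needed.
2 colors suffice: color red → {1, 2, 3, 4}; color blue → {5, 6, 7, 8}. Each edge has distinct colors on its endpoints.

2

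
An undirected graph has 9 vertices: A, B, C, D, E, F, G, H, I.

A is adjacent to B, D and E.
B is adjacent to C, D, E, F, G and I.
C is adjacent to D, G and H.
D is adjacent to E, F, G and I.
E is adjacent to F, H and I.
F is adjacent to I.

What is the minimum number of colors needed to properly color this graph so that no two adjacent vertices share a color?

5

B, D, E, F, I are pairwise adjacent (a clique of size 5), so at least 5 colors are needed.
5 colors suffice: color red → {D, H}; color blue → {B}; color green → {C, E}; color yellow → {A, G, I}; color purple → {F}. No two adjacent vertices share a color.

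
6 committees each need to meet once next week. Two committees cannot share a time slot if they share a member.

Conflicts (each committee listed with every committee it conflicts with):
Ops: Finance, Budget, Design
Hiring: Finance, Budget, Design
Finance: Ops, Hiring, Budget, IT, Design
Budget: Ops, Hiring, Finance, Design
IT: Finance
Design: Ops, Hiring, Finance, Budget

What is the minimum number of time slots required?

4

Hiring, Finance, Budget, Design pairwise conflict, so at least 4 time slots are needed.
4 time slots suffice: time slot 1 → {Finance}; time slot 2 → {IT, Design}; time slot 3 → {Budget}; time slot 4 → {Ops, Hiring}. Each listed conflict is separated.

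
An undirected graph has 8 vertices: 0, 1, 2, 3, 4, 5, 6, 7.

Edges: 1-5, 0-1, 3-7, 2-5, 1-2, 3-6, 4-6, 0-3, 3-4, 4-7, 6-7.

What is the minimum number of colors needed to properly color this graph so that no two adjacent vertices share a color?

3, 4, 6, 7 are mutually adjacent (a clique of size 4), so at least 4 colors are needed.
4 colors suffice: color red → {1, 3}; color blue → {0, 5, 6}; color green → {2, 4}; color yellow → {7}. No two adjacent vertices share a color.

4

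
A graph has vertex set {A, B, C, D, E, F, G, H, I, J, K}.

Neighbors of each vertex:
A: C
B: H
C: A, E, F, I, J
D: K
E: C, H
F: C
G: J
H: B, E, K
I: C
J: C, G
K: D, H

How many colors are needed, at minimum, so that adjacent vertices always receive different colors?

2

B and H are adjacent, so at least 2 colors are needed.
2 colors suffice: color red → {C, D, G, H}; color blue → {A, B, E, F, I, J, K}. Each edge has distinct colors on its endpoints.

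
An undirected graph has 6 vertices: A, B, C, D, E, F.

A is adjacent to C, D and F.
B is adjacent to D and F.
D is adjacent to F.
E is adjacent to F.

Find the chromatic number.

3

B, D, F form a triangle, so at least 3 colors are needed.
3 colors suffice: color 1 → {C, F}; color 2 → {A, B, E}; color 3 → {D}. Each edge has distinct colors on its endpoints.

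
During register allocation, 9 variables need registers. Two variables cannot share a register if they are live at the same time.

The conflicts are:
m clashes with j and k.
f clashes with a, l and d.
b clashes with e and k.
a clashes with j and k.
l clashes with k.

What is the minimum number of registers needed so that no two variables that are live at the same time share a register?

f and d conflict, so at least 2 registers are needed.
2 registers suffice: m=2, f=1, b=2, e=1, a=2, j=1, l=2, k=1, d=2. Each listed conflict is separated.

2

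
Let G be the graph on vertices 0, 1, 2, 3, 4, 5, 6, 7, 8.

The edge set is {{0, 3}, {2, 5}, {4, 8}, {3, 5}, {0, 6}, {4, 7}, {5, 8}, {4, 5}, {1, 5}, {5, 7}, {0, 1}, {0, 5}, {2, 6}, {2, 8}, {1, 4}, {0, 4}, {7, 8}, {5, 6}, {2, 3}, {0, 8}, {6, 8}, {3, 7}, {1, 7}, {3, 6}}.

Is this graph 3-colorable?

No

0, 1, 4, 5 form a clique, so at least 4 colors are needed.
So 3 colors are not enough.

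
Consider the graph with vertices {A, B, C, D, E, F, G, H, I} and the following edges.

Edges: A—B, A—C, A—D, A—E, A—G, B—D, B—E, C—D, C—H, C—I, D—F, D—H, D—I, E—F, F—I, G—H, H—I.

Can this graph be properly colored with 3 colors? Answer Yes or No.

C, D, H, I form a clique, so at least 4 colors are needed.
So 3 colors are not enough.

No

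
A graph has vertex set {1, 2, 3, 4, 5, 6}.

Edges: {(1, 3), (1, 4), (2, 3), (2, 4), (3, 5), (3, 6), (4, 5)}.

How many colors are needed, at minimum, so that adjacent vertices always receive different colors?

3 and 5 are adjacent, so at least 2 colors are needed.
A valid assignment using 2 colors: 1=b, 2=b, 3=a, 4=a, 5=b, 6=b. Each edge has distinct colors on its endpoints.

2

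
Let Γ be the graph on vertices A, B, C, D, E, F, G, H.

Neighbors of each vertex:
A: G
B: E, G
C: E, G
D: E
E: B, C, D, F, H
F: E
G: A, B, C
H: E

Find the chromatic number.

E and F are adjacent, so at least 2 colors are needed.
2 colors suffice: color 1 → {E, G}; color 2 → {A, B, C, D, F, H}. No two adjacent vertices share a color.

2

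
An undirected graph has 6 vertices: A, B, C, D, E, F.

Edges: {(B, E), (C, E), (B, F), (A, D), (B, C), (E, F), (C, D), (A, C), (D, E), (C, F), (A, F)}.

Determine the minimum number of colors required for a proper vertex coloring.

B, C, E, F form a clique, so at least 4 colors are needed.
4 colors suffice: color 1 → {C}; color 2 → {D, F}; color 3 → {A, E}; color 4 → {B}. Every edge joins two different colors.

4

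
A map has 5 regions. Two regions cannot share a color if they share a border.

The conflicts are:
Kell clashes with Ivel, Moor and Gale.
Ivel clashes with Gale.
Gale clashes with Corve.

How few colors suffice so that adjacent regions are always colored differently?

3

Kell, Ivel, Gale all conflict with each other, so at least 3 colors are needed.
3 colors suffice: Kell=1, Ivel=3, Moor=2, Gale=2, Corve=1. Each listed conflict is separated.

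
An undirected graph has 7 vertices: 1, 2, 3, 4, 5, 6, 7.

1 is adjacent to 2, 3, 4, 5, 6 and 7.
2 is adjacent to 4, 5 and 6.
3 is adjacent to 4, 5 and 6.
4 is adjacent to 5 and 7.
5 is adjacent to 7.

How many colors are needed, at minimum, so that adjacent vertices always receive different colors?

4

1, 3, 4, 5 are pairwise adjacent (a clique of size 4), so at least 4 colors are needed.
A valid assignment using 4 colors: 1=a, 2=d, 3=d, 4=b, 5=c, 6=b, 7=d. No two adjacent vertices share a color.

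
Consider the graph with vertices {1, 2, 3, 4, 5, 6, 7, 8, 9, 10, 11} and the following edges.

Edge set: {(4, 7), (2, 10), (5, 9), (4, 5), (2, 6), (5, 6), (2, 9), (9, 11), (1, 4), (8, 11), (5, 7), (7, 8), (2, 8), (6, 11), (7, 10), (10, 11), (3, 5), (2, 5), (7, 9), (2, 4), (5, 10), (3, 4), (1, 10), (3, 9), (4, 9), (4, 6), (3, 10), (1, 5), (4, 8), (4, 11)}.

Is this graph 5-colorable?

The chromatic number is 4. 2, 4, 5, 6 are pairwise adjacent (a clique of size 4), so at least 4 colors are needed.
4 colors suffice: color a → {4, 10}; color b → {5, 11}; color c → {1, 2, 3, 7}; color d → {6, 8, 9}.
Since 5 ≥ 4, a proper 5-coloring certainly exists.

Yes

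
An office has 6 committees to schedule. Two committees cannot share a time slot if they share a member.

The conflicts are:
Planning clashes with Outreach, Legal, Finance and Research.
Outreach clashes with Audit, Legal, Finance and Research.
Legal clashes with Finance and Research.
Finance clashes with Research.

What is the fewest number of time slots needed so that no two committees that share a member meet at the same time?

Planning, Outreach, Legal, Finance, Research are mutually in conflict, so at least 5 time slots are needed.
5 time slots suffice: time slot 1 → {Outreach}; time slot 2 → {Audit, Research}; time slot 3 → {Finance}; time slot 4 → {Planning}; time slot 5 → {Legal}. Each listed conflict is separated.

5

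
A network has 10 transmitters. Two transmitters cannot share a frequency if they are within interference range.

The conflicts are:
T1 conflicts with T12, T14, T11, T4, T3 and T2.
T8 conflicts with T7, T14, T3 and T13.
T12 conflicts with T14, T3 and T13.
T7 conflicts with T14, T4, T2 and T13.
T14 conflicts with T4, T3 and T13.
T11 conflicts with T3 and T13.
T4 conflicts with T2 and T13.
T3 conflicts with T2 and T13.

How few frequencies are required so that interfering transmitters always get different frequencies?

T7, T14, T4, T13 all conflict with each other, so at least 4 frequencies are needed.
Using 4 frequencies: T1=3, T8=4, T12=4, T7=1, T14=2, T11=2, T4=4, T3=1, T2=2, T13=3. Each listed conflict is separated.

4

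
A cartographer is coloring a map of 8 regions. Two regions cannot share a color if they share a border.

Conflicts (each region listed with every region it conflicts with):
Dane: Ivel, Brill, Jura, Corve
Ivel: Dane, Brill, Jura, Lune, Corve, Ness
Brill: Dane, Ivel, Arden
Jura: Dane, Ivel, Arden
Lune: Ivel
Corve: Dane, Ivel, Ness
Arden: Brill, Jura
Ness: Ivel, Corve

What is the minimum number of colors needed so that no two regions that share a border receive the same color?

Dane, Ivel, Brill are mutually in conflict, so at least 3 colors are needed.
3 colors suffice: Dane=2, Ivel=1, Brill=3, Jura=3, Lune=2, Corve=3, Arden=1, Ness=2. Every pair that conflicts lands in different colors.

3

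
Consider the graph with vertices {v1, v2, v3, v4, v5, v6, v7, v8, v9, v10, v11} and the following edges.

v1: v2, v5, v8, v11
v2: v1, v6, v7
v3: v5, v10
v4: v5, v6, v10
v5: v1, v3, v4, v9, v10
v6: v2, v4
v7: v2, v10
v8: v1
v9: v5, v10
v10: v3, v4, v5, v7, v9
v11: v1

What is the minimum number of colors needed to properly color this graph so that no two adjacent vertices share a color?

3

v4, v5, v10 form a triangle, so at least 3 colors are needed.
3 colors suffice: color 1 → {v2, v5, v8, v11}; color 2 → {v1, v6, v10}; color 3 → {v3, v4, v7, v9}. Each edge has distinct colors on its endpoints.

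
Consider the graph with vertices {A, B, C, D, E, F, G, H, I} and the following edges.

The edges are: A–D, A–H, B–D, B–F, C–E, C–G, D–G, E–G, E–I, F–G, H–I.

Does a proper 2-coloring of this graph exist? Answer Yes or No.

C, E, G form a triangle, so at least 3 colors are needed.
So 2 colors are not enough.

No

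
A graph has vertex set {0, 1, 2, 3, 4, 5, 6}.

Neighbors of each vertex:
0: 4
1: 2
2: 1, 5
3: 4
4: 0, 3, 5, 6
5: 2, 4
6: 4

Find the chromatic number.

2

4 and 5 are adjacent, so at least 2 colors are needed.
2 colors suffice: color red → {2, 4}; color blue → {0, 1, 3, 5, 6}. Each edge has distinct colors on its endpoints.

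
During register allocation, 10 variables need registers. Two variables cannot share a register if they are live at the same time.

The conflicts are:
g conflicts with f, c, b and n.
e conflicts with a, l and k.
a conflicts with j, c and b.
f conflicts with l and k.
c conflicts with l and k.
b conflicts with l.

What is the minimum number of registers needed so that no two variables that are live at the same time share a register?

2

c and l conflict, so at least 2 registers are needed.
2 registers suffice: register 1 → {e, j, f, c, b, n}; register 2 → {g, a, l, k}. No two conflicting variables share a register.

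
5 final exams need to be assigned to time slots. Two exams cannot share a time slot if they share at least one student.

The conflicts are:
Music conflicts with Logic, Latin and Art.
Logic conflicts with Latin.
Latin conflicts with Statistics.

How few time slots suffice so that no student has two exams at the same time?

3

Music, Logic, Latin are mutually in conflict, so at least 3 time slots are needed.
Using 3 time slots: Music=1, Logic=3, Latin=2, Statistics=1, Art=2. Every pair that conflicts lands in different time slots.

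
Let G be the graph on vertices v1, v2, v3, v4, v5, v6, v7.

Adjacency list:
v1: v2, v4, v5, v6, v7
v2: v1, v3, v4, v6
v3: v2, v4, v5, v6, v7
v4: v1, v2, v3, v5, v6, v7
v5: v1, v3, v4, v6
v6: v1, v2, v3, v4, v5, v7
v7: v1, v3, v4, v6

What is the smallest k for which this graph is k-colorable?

v3, v4, v6, v7 form a clique, so at least 4 colors are needed.
4 colors suffice: color 1 → {v6}; color 2 → {v4}; color 3 → {v1, v3}; color 4 → {v2, v5, v7}. Every edge joins two different colors.

4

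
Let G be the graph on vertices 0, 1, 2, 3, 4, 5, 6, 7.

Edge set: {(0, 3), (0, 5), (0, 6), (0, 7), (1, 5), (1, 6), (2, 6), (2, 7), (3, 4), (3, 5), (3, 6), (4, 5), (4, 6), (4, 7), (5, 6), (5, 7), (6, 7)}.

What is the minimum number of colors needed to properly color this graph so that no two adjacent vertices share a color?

4

0, 5, 6, 7 are mutually adjacent (a clique of size 4), so at least 4 colors are needed.
One proper 4-coloring: 0=yellow, 1=green, 2=blue, 3=green, 4=yellow, 5=blue, 6=red, 7=green. Each edge has distinct colors on its endpoints.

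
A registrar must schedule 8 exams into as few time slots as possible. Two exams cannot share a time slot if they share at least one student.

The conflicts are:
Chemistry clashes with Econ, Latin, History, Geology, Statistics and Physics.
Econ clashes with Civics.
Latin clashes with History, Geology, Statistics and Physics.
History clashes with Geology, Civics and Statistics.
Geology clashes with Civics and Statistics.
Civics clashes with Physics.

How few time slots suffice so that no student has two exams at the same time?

Chemistry, Latin, History, Geology, Statistics are mutually in conflict, so at least 5 time slots are needed.
5 time slots suffice: time slot 1 → {Chemistry, Civics}; time slot 2 → {Econ, Geology, Physics}; time slot 3 → {Latin}; time slot 4 → {History}; time slot 5 → {Statistics}. Each listed conflict is separated.

5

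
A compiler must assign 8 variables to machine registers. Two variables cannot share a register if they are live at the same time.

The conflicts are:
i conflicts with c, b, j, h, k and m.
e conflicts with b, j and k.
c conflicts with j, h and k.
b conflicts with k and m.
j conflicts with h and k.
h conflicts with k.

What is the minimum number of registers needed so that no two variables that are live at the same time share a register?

5

i, c, j, h, k are mutually in conflict, so at least 5 registers are needed.
Using 5 registers: i=1, e=1, c=5, b=3, j=3, h=4, k=2, m=2. Each listed conflict is separated.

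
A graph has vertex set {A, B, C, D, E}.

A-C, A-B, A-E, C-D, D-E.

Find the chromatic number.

2

C and D are adjacent, so at least 2 colors are needed.
A valid assignment using 2 colors: A=red, B=blue, C=blue, D=red, E=blue. Each edge has distinct colors on its endpoints.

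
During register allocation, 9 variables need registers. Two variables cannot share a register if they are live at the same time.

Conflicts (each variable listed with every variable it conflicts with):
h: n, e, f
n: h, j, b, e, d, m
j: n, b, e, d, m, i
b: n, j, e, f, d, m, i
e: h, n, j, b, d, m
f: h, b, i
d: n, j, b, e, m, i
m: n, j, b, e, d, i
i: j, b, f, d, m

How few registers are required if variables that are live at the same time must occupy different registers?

n, j, b, e, d, m pairwise conflict, so at least 6 registers are needed.
6 registers suffice: h=1, n=2, j=3, b=1, e=6, f=3, d=4, m=5, i=2. Every pair that conflicts lands in different registers.

6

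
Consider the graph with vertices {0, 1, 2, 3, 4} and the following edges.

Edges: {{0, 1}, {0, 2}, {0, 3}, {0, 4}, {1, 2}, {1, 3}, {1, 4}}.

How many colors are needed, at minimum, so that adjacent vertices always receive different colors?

3

0, 1, 2 are mutually adjacent, so at least 3 colors are needed.
A valid assignment using 3 colors: 0=b, 1=a, 2=c, 3=c, 4=c. No two adjacent vertices share a color.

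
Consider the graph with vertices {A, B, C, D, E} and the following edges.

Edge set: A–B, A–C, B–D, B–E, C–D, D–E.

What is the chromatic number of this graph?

3

B, D, E form a triangle, so at least 3 colors are needed.
3 colors suffice: A=2, B=1, C=1, D=2, E=3. Every edge joins two different colors.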